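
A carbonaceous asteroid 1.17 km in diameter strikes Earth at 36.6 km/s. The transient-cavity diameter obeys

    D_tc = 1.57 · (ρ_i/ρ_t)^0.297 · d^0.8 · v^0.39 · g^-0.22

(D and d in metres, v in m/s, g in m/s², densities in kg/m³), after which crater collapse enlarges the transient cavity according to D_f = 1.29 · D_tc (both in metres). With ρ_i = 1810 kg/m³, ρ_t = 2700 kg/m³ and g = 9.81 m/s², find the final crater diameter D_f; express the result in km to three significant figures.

In SI: d = 1170 m, v = 36600 m/s.
(ρ_i/ρ_t)^0.297 = (1810/2700)^0.297 = 0.8880
d^0.8 = 1170^0.8 = 284.8
v^0.39 = 36600^0.39 = 60.22
g^-0.22 = 9.81^-0.22 = 0.6051
D_tc = 1.57 × 0.8880 × 284.8 × 60.22 × 0.6051 = 14470 m
D_f = 1.29 × 14470 = 18666 m
     = 18.67 km

D_f ≈ 18.7 km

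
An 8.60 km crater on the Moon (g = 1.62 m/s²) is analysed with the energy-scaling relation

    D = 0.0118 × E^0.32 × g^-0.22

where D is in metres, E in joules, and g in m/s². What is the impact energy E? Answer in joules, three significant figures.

E ≈ 2.92 × 10^18 J

Rearranging: E = [D / (0.0118 · g^-0.22)]^(1/0.32).
D = 8600 m.
g^-0.22 = 1.62^-0.22 = 0.8993
D / (0.0118 × 0.8993) = 8600 / (0.01061) = 8.106 × 10^5
E = (8.106 × 10^5)^3.125 = 2.918 × 10^18 J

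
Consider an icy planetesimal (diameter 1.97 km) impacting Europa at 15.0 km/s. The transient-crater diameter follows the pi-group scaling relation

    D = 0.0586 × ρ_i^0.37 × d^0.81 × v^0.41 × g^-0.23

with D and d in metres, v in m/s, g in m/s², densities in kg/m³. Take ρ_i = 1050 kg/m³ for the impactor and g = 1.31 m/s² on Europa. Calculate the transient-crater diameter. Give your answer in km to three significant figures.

D ≈ 17.4 km

In SI units: d = 1970 m, v = 15000 m/s.
ρ_i^0.37 = 1050^0.37 = 13.12
d^0.81 = 1970^0.81 = 466.1
v^0.41 = 15000^0.41 = 51.55
g^-0.23 = 1.31^-0.23 = 0.9398
D = 0.0586 × 13.12 × 466.1 × 51.55 × 0.9398 = 17361 m
   = 17.36 km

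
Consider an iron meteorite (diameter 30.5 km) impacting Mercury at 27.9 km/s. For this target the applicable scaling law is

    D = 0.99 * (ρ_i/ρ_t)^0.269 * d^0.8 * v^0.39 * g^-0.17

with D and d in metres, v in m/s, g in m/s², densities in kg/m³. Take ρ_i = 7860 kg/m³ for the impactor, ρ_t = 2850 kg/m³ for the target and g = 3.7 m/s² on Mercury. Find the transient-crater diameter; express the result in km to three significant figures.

In SI units: d = 30500 m, v = 27900 m/s.
(ρ_i/ρ_t)^0.269 = (7860/2850)^0.269 = 1.314
d^0.8 = 30500^0.8 = 3868
v^0.39 = 27900^0.39 = 54.17
g^-0.17 = 3.7^-0.17 = 0.8006
D = 0.99 × 1.314 × 3868 × 54.17 × 0.8006 = 2.182 × 10^5 m
   = 218.2 km

D ≈ 218 km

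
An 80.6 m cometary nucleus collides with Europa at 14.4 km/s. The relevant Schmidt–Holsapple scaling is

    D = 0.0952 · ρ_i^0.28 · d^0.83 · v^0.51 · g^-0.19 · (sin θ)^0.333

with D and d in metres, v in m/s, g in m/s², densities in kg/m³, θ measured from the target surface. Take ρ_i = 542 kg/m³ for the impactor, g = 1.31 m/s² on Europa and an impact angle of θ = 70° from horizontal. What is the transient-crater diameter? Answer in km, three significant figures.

D ≈ 2.61 km

In SI units: v = 14400 m/s.
ρ_i^0.28 = 542^0.28 = 5.828
d^0.83 = 80.6^0.83 = 38.22
v^0.51 = 14400^0.51 = 132.1
g^-0.19 = 1.31^-0.19 = 0.9500
(sin 70°)^0.333 = 0.9397^0.333 = 0.9795
D = 0.0952 × 5.828 × 38.22 × 132.1 × 0.9500 × 0.9795 = 2607 m
   = 2.607 km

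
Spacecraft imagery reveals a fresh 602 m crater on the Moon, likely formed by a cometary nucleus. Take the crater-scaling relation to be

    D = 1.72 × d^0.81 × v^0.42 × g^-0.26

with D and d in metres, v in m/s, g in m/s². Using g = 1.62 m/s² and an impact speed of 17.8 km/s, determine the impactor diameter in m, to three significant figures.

d ≈ 10.1 m

Rearranging for d: d = [D / (1.72 · 17800^0.42 · 1.62^-0.26)]^(1/0.81).
17800^0.42 = 60.98
1.62^-0.26 = 0.8821
Denominator = 1.72 × 60.98 × 0.8821 = 92.52
D / 92.52 = 602 / 92.52 = 6.507
d = 6.507^(1/0.81) = 6.507^1.2346 = 10.10 m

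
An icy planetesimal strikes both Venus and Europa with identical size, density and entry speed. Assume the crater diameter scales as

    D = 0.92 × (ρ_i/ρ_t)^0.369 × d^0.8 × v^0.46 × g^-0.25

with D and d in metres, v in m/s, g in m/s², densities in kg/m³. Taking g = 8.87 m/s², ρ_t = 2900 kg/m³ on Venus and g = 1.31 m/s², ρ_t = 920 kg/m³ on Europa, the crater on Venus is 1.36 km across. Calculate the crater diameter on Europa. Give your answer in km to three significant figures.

The impactor-only factors (d, v, ρ_i) cancel in the ratio, leaving D_Europa/D_Venus = (g_Europa/g_Venus)^-0.25 · (ρ_t,Venus/ρ_t,Europa)^0.369.
(1.31/8.87)^-0.25 = 0.1477^-0.25 = 1.613
(2900/920)^0.369 = 3.152^0.369 = 1.527
Ratio = 1.613 × 1.527 = 2.463
D_Europa = 2.463 × 1.36 km = 3.35 km

D ≈ 3.35 km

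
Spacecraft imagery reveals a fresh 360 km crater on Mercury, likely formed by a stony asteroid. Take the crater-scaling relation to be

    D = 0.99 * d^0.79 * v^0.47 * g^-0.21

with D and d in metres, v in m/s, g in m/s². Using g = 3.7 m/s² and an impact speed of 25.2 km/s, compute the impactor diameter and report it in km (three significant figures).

d ≈ 37.3 km

Rearranging for d: d = [D / (0.99 · 25200^0.47 · 3.7^-0.21)]^(1/0.79).
D = 360000 m.
25200^0.47 = 117.1
3.7^-0.21 = 0.7598
Denominator = 0.99 × 117.1 × 0.7598 = 88.08
D / 88.08 = 360000 / 88.08 = 4087
d = 4087^(1/0.79) = 4087^1.2658 = 37266 m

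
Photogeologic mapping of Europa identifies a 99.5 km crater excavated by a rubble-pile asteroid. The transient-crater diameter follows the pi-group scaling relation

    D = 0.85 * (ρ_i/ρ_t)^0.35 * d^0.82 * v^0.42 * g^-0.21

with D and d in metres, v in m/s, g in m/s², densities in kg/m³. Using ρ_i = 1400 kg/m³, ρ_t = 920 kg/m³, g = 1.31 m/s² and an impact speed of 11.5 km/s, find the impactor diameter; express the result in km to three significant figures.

d ≈ 11.3 km

Rearranging for d: d = [D / (0.85 · (1400/920)^0.35 · 11500^0.42 · 1.31^-0.21)]^(1/0.82).
D = 99500 m.
(1400/920)^0.35 = 1.158
11500^0.42 = 50.76
1.31^-0.21 = 0.9449
Denominator = 0.85 × 1.158 × 50.76 × 0.9449 = 47.21
D / 47.21 = 99500 / 47.21 = 2108
d = 2108^(1/0.82) = 2108^1.2195 = 11310 m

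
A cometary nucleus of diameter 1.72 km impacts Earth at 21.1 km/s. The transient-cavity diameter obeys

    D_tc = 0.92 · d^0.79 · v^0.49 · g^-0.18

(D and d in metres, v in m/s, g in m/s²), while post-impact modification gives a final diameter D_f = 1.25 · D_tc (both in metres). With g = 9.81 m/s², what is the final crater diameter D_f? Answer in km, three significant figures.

D_f ≈ 36.1 km

In SI: d = 1720 m, v = 21100 m/s.
d^0.79 = 1720^0.79 = 359.8
v^0.49 = 21100^0.49 = 131.5
g^-0.18 = 9.81^-0.18 = 0.6630
D_tc = 0.92 × 359.8 × 131.5 × 0.6630 = 28860 m
D_f = 1.25 × 28860 = 36075 m
     = 36.08 km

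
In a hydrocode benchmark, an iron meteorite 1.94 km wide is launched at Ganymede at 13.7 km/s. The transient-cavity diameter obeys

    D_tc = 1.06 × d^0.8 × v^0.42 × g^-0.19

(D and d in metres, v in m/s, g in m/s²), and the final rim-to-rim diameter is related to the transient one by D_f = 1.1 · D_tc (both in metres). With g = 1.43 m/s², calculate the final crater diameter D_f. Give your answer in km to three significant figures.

D_f ≈ 25.4 km

In SI: d = 1940 m, v = 13700 m/s.
d^0.8 = 1940^0.8 = 426.8
v^0.42 = 13700^0.42 = 54.63
g^-0.19 = 1.43^-0.19 = 0.9343
D_tc = 1.06 × 426.8 × 54.63 × 0.9343 = 23090 m
D_f = 1.1 × 23090 = 25399 m
     = 25.40 km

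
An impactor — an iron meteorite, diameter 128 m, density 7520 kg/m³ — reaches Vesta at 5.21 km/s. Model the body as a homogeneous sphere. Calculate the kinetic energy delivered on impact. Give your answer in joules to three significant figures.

v = 5210 m/s.
Mass m = (π/6) ρ d³ = (π/6) × 7520 × (128)³ = 8.257 × 10^9 kg
E = ½ m v² = 0.5 × 8.257 × 10^9 × (5210)² = 1.121 × 10^17 J

E ≈ 1.12 × 10^17 J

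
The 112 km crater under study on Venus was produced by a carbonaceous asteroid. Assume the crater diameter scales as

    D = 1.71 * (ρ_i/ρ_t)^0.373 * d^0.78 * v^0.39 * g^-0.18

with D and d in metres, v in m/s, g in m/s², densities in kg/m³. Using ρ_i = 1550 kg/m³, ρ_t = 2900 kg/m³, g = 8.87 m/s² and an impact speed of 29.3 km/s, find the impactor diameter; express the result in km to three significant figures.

Rearranging for d: d = [D / (1.71 · (1550/2900)^0.373 · 29300^0.39 · 8.87^-0.18)]^(1/0.78).
D = 112000 m.
(1550/2900)^0.373 = 0.7916
29300^0.39 = 55.22
8.87^-0.18 = 0.6751
Denominator = 1.71 × 0.7916 × 55.22 × 0.6751 = 50.46
D / 50.46 = 112000 / 50.46 = 2220
d = 2220^(1/0.78) = 2220^1.2821 = 19515 m

d ≈ 19.5 km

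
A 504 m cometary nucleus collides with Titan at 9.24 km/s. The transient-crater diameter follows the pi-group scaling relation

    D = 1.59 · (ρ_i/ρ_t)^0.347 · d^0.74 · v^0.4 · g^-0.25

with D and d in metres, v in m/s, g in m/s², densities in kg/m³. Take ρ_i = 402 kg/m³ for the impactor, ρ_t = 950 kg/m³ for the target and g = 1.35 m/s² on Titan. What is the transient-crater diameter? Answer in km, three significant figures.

In SI units: v = 9240 m/s.
(ρ_i/ρ_t)^0.347 = (402/950)^0.347 = 0.7420
d^0.74 = 504^0.74 = 99.95
v^0.4 = 9240^0.4 = 38.57
g^-0.25 = 1.35^-0.25 = 0.9277
D = 1.59 × 0.7420 × 99.95 × 38.57 × 0.9277 = 4219 m
   = 4.219 km

D ≈ 4.22 km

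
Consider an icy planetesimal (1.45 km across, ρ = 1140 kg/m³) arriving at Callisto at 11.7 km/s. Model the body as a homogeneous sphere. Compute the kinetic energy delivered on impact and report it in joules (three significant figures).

E ≈ 1.25 × 10^20 J

d = 1450 m; v = 11700 m/s.
Mass m = (π/6) ρ d³ = (π/6) × 1140 × (1450)³ = 1.820 × 10^12 kg
E = ½ m v² = 0.5 × 1.820 × 10^12 × (11700)² = 1.246 × 10^20 J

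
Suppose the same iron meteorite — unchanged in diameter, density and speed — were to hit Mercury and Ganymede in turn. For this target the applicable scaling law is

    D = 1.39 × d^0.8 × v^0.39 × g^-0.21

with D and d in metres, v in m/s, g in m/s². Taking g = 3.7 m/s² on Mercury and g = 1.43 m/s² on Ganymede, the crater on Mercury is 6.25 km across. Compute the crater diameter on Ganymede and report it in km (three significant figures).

D ≈ 7.63 km

All impactor-dependent factors cancel in the ratio, leaving D_Ganymede/D_Mercury = (g_Ganymede/g_Mercury)^-0.21.
(1.43/3.7)^-0.21 = 0.3865^-0.21 = 1.221
D_Ganymede = 1.221 × 6.25 km = 7.63 km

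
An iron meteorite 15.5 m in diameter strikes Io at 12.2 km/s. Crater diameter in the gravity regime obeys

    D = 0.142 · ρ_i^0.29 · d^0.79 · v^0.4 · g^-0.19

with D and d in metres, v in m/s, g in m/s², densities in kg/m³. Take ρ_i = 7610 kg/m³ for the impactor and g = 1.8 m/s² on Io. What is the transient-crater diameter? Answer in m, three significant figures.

D ≈ 637 m

In SI units: v = 12200 m/s.
ρ_i^0.29 = 7610^0.29 = 13.35
d^0.79 = 15.5^0.79 = 8.717
v^0.4 = 12200^0.4 = 43.11
g^-0.19 = 1.8^-0.19 = 0.8943
D = 0.142 × 13.35 × 8.717 × 43.11 × 0.8943 = 637.1 m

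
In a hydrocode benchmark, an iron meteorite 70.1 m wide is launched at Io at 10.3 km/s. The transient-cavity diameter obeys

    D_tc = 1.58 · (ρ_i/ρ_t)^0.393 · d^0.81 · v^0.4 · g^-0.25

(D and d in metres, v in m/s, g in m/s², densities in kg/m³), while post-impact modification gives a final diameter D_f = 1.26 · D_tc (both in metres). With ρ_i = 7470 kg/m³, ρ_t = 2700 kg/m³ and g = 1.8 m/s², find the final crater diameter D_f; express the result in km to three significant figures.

D_f ≈ 3.23 km

v = 10300 m/s.
(ρ_i/ρ_t)^0.393 = (7470/2700)^0.393 = 1.492
d^0.81 = 70.1^0.81 = 31.26
v^0.4 = 10300^0.4 = 40.28
g^-0.25 = 1.8^-0.25 = 0.8633
D_tc = 1.58 × 1.492 × 31.26 × 40.28 × 0.8633 = 2563 m
D_f = 1.26 × 2563 = 3229 m
     = 3.229 km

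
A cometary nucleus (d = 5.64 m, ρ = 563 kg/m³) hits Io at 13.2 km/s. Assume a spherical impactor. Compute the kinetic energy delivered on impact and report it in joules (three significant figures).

E ≈ 4.61 × 10^12 J

v = 13200 m/s.
Mass m = (π/6) ρ d³ = (π/6) × 563 × (5.64)³ = 5.289 × 10^4 kg
E = ½ m v² = 0.5 × 5.289 × 10^4 × (13200)² = 4.608 × 10^12 J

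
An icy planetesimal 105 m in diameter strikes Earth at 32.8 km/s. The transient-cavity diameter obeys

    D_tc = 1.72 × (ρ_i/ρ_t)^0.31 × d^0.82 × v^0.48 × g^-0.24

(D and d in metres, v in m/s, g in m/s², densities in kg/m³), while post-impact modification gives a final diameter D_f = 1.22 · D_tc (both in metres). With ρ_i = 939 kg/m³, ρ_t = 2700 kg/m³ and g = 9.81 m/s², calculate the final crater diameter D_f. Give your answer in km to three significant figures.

D_f ≈ 5.84 km

v = 32800 m/s.
(ρ_i/ρ_t)^0.31 = (939/2700)^0.31 = 0.7208
d^0.82 = 105^0.82 = 45.43
v^0.48 = 32800^0.48 = 147.1
g^-0.24 = 9.81^-0.24 = 0.5781
D_tc = 1.72 × 0.7208 × 45.43 × 147.1 × 0.5781 = 4790 m
D_f = 1.22 × 4790 = 5844 m
     = 5.844 km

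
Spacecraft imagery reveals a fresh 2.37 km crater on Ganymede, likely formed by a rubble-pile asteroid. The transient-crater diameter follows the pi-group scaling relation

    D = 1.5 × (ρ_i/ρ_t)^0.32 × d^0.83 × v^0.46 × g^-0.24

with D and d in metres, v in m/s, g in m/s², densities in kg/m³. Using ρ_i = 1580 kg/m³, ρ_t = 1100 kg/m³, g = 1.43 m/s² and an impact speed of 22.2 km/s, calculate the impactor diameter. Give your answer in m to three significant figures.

Rearranging for d: d = [D / (1.5 · (1580/1100)^0.32 · 22200^0.46 · 1.43^-0.24)]^(1/0.83).
D = 2370 m.
(1580/1100)^0.32 = 1.123
22200^0.46 = 99.84
1.43^-0.24 = 0.9177
Denominator = 1.5 × 1.123 × 99.84 × 0.9177 = 154.3
D / 154.3 = 2370 / 154.3 = 15.36
d = 15.36^(1/0.83) = 15.36^1.2048 = 26.88 m

d ≈ 26.9 m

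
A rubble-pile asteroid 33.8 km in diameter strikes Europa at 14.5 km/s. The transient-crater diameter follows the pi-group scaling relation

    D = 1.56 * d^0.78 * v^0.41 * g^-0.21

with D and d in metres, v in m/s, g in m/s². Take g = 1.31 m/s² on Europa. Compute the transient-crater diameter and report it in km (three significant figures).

D ≈ 255 km

In SI units: d = 33800 m, v = 14500 m/s.
d^0.78 = 33800^0.78 = 3408
v^0.41 = 14500^0.41 = 50.83
g^-0.21 = 1.31^-0.21 = 0.9449
D = 1.56 × 3408 × 50.83 × 0.9449 = 2.553 × 10^5 m
   = 255.3 km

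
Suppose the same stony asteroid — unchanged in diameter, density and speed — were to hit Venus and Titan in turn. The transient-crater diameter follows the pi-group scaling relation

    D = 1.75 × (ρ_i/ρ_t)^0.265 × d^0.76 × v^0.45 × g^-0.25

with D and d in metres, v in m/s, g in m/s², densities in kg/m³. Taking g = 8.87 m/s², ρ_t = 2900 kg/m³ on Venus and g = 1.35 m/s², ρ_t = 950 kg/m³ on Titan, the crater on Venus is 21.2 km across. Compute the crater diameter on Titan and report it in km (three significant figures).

D ≈ 45.6 km

The impactor-only factors (d, v, ρ_i) cancel in the ratio, leaving D_Titan/D_Venus = (g_Titan/g_Venus)^-0.25 · (ρ_t,Venus/ρ_t,Titan)^0.265.
(1.35/8.87)^-0.25 = 0.1522^-0.25 = 1.601
(2900/950)^0.265 = 3.053^0.265 = 1.344
Ratio = 1.601 × 1.344 = 2.152
D_Titan = 2.152 × 21.2 km = 45.6 km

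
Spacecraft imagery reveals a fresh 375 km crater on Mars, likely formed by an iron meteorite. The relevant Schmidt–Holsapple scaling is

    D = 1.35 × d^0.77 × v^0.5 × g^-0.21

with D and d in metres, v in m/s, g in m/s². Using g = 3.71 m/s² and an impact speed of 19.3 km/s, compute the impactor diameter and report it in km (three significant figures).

d ≈ 27.7 km

Rearranging for d: d = [D / (1.35 · 19300^0.5 · 3.71^-0.21)]^(1/0.77).
D = 375000 m.
19300^0.5 = 138.9
3.71^-0.21 = 0.7593
Denominator = 1.35 × 138.9 × 0.7593 = 142.4
D / 142.4 = 375000 / 142.4 = 2633
d = 2633^(1/0.77) = 2633^1.2987 = 27678 m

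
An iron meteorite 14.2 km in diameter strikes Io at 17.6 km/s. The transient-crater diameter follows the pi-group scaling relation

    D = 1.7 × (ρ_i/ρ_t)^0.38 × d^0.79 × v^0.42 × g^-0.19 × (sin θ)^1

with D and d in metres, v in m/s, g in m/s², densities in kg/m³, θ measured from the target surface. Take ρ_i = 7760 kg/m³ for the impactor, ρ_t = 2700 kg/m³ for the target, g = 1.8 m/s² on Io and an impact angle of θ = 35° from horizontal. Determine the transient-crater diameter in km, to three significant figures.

In SI units: d = 14200 m, v = 17600 m/s.
(ρ_i/ρ_t)^0.38 = (7760/2700)^0.38 = 1.494
d^0.79 = 14200^0.79 = 1907
v^0.42 = 17600^0.42 = 60.69
g^-0.19 = 1.8^-0.19 = 0.8943
(sin 35°)^1 = 0.5736^1 = 0.5736
D = 1.7 × 1.494 × 1907 × 60.69 × 0.8943 × 0.5736 = 1.508 × 10^5 m
   = 150.8 km

D ≈ 151 km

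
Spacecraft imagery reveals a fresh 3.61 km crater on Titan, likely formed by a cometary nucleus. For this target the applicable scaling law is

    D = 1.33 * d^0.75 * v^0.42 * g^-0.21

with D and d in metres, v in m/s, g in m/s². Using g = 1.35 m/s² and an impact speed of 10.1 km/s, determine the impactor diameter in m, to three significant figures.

d ≈ 236 m

Rearranging for d: d = [D / (1.33 · 10100^0.42 · 1.35^-0.21)]^(1/0.75).
D = 3610 m.
10100^0.42 = 48.06
1.35^-0.21 = 0.9389
Denominator = 1.33 × 48.06 × 0.9389 = 60.01
D / 60.01 = 3610 / 60.01 = 60.16
d = 60.16^(1/0.75) = 60.16^1.3333 = 235.7 m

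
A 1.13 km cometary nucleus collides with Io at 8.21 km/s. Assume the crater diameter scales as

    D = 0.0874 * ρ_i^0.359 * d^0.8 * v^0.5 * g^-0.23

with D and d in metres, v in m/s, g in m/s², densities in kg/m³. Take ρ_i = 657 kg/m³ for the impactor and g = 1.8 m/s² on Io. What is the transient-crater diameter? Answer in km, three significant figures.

In SI units: d = 1130 m, v = 8210 m/s.
ρ_i^0.359 = 657^0.359 = 10.27
d^0.8 = 1130^0.8 = 277.0
v^0.5 = 8210^0.5 = 90.61
g^-0.23 = 1.8^-0.23 = 0.8735
D = 0.0874 × 10.27 × 277.0 × 90.61 × 0.8735 = 19679 m
   = 19.68 km

D ≈ 19.7 km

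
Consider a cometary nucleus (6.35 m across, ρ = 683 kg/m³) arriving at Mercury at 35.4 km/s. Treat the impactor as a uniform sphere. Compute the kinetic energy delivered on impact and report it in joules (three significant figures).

E ≈ 5.74 × 10^13 J

v = 35400 m/s.
Mass m = (π/6) ρ d³ = (π/6) × 683 × (6.35)³ = 9.157 × 10^4 kg
E = ½ m v² = 0.5 × 9.157 × 10^4 × (35400)² = 5.738 × 10^13 J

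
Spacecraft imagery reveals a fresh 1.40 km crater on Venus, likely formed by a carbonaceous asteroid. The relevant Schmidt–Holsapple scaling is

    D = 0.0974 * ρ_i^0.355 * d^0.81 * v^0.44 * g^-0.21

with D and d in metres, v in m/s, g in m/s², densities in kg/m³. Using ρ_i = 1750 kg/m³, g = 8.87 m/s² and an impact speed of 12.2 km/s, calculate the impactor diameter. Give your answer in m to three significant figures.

d ≈ 54.6 m

Rearranging for d: d = [D / (0.0974 · 1750^0.355 · 12200^0.44 · 8.87^-0.21)]^(1/0.81).
D = 1400 m.
1750^0.355 = 14.17
12200^0.44 = 62.81
8.87^-0.21 = 0.6323
Denominator = 0.0974 × 14.17 × 62.81 × 0.6323 = 54.81
D / 54.81 = 1400 / 54.81 = 25.54
d = 25.54^(1/0.81) = 25.54^1.2346 = 54.62 m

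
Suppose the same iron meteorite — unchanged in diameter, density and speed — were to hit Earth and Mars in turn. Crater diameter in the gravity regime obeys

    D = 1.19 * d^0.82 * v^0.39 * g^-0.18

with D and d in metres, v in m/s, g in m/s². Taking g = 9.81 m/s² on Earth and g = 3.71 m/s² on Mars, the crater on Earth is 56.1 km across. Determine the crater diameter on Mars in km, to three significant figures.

D ≈ 66.8 km

All impactor-dependent factors cancel in the ratio, leaving D_Mars/D_Earth = (g_Mars/g_Earth)^-0.18.
(3.71/9.81)^-0.18 = 0.3782^-0.18 = 1.191
D_Mars = 1.191 × 56.1 km = 66.8 km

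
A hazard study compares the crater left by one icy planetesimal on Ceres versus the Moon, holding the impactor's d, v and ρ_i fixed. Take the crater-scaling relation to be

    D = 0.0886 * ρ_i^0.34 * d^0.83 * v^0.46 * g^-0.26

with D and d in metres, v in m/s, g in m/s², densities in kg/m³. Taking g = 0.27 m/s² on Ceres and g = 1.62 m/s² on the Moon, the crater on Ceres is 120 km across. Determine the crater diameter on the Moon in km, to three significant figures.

D ≈ 75.3 km

All impactor-dependent factors cancel in the ratio, leaving D_Moon/D_Ceres = (g_Moon/g_Ceres)^-0.26.
(1.62/0.27)^-0.26 = 6.000^-0.26 = 0.6276
D_Moon = 0.6276 × 120 km = 75.3 km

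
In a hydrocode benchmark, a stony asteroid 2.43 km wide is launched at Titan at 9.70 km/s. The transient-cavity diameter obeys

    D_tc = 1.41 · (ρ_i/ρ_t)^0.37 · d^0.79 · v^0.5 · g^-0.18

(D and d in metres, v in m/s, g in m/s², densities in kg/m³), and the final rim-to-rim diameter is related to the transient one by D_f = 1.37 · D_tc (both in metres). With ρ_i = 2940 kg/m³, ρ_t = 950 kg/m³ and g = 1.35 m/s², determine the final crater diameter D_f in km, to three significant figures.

In SI: d = 2430 m, v = 9700 m/s.
(ρ_i/ρ_t)^0.37 = (2940/950)^0.37 = 1.519
d^0.79 = 2430^0.79 = 472.7
v^0.5 = 9700^0.5 = 98.49
g^-0.18 = 1.35^-0.18 = 0.9474
D_tc = 1.41 × 1.519 × 472.7 × 98.49 × 0.9474 = 94470 m
D_f = 1.37 × 94470 = 1.294 × 10^5 m
     = 129.4 km

D_f ≈ 129 km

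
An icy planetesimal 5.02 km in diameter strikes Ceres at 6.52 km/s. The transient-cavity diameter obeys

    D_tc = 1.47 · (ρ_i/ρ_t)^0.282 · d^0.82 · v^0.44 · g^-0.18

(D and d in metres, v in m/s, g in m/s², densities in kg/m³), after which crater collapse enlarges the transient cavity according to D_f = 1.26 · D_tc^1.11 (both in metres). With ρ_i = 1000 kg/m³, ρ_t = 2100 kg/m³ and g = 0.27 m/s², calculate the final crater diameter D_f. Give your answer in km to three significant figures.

D_f ≈ 339 km

In SI: d = 5020 m, v = 6520 m/s.
(ρ_i/ρ_t)^0.282 = (1000/2100)^0.282 = 0.8112
d^0.82 = 5020^0.82 = 1083
v^0.44 = 6520^0.44 = 47.67
g^-0.18 = 0.27^-0.18 = 1.266
D_tc = 1.47 × 0.8112 × 1083 × 47.67 × 1.266 = 77940 m
D_f = 1.26 × (77940)^1.11 = 3.390 × 10^5 m
     = 339.0 km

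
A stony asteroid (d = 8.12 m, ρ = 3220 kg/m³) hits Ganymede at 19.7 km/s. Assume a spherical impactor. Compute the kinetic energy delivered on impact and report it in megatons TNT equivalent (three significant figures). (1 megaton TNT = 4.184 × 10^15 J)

E ≈ 0.0419 Mt TNT

v = 19700 m/s.
Mass m = (π/6) ρ d³ = (π/6) × 3220 × (8.12)³ = 9.027 × 10^5 kg
E = ½ m v² = 0.5 × 9.027 × 10^5 × (19700)² = 1.752 × 10^14 J
   = 1.752 × 10^14 / 4.184×10^15 = 0.04187 Mt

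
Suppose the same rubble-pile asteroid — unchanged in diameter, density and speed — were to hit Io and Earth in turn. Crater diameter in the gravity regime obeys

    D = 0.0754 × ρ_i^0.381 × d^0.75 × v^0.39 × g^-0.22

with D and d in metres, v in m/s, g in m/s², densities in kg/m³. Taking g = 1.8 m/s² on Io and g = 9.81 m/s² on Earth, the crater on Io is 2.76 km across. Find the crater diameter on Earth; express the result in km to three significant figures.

D ≈ 1.90 km

All impactor-dependent factors cancel in the ratio, leaving D_Earth/D_Io = (g_Earth/g_Io)^-0.22.
(9.81/1.8)^-0.22 = 5.450^-0.22 = 0.6886
D_Earth = 0.6886 × 2.76 km = 1.90 km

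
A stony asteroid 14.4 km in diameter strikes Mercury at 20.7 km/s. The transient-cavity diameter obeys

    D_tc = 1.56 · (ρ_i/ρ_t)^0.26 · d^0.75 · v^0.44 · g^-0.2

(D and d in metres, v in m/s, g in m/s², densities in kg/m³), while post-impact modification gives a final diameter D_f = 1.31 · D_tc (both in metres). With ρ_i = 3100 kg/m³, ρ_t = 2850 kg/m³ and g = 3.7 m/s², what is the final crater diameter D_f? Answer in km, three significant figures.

D_f ≈ 168 km

In SI: d = 14400 m, v = 20700 m/s.
(ρ_i/ρ_t)^0.26 = (3100/2850)^0.26 = 1.022
d^0.75 = 14400^0.75 = 1315
v^0.44 = 20700^0.44 = 79.26
g^-0.2 = 3.7^-0.2 = 0.7698
D_tc = 1.56 × 1.022 × 1315 × 79.26 × 0.7698 = 1.279 × 10^5 m
D_f = 1.31 × 1.279 × 10^5 = 1.675 × 10^5 m
     = 167.5 km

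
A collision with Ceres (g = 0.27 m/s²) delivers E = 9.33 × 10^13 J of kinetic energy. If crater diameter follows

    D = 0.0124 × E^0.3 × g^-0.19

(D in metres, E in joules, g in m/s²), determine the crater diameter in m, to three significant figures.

E^0.3 = (9.33 × 10^13)^0.3 = 1.552 × 10^4
g^-0.19 = 0.27^-0.19 = 1.282
D = 0.0124 × 1.552 × 10^4 × 1.282 = 246.7 m

D ≈ 247 m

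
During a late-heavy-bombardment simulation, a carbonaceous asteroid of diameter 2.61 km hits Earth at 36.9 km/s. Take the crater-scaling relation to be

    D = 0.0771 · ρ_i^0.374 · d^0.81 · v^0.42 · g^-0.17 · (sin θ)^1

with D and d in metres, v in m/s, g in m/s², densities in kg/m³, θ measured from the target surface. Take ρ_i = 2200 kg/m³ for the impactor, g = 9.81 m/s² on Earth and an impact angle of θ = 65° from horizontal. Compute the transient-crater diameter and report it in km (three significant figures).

In SI units: d = 2610 m, v = 36900 m/s.
ρ_i^0.374 = 2200^0.374 = 17.79
d^0.81 = 2610^0.81 = 585.4
v^0.42 = 36900^0.42 = 82.82
g^-0.17 = 9.81^-0.17 = 0.6783
(sin 65°)^1 = 0.9063^1 = 0.9063
D = 0.0771 × 17.79 × 585.4 × 82.82 × 0.6783 × 0.9063 = 40880 m
   = 40.88 km

D ≈ 40.9 km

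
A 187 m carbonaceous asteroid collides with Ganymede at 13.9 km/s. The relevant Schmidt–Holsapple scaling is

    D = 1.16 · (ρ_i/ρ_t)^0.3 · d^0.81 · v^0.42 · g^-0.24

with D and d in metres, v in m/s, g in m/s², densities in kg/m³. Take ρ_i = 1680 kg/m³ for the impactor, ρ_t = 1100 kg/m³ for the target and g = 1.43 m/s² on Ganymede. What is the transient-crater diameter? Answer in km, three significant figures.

D ≈ 4.60 km

In SI units: v = 13900 m/s.
(ρ_i/ρ_t)^0.3 = (1680/1100)^0.3 = 1.135
d^0.81 = 187^0.81 = 69.21
v^0.42 = 13900^0.42 = 54.96
g^-0.24 = 1.43^-0.24 = 0.9177
D = 1.16 × 1.135 × 69.21 × 54.96 × 0.9177 = 4596 m
   = 4.596 km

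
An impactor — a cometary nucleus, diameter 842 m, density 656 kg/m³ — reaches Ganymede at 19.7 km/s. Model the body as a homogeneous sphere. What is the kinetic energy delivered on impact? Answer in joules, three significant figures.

v = 19700 m/s.
Mass m = (π/6) ρ d³ = (π/6) × 656 × (842)³ = 2.050 × 10^11 kg
E = ½ m v² = 0.5 × 2.050 × 10^11 × (19700)² = 3.978 × 10^19 J

E ≈ 3.98 × 10^19 J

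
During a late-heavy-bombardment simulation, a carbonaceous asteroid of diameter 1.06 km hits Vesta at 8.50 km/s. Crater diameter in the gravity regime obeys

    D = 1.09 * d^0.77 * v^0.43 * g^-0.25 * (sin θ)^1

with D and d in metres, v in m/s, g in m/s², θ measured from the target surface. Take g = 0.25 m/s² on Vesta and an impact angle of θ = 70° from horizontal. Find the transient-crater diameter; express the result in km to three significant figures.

D ≈ 15.1 km

In SI units: d = 1060 m, v = 8500 m/s.
d^0.77 = 1060^0.77 = 213.5
v^0.43 = 8500^0.43 = 48.94
g^-0.25 = 0.25^-0.25 = 1.414
(sin 70°)^1 = 0.9397^1 = 0.9397
D = 1.09 × 213.5 × 48.94 × 1.414 × 0.9397 = 15133 m
   = 15.13 km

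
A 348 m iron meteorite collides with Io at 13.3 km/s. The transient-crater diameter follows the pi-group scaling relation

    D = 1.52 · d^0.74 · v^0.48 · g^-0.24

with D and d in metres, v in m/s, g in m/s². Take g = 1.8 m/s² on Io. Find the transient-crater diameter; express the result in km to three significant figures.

D ≈ 9.57 km

In SI units: v = 13300 m/s.
d^0.74 = 348^0.74 = 75.99
v^0.48 = 13300^0.48 = 95.38
g^-0.24 = 1.8^-0.24 = 0.8684
D = 1.52 × 75.99 × 95.38 × 0.8684 = 9567 m
   = 9.567 km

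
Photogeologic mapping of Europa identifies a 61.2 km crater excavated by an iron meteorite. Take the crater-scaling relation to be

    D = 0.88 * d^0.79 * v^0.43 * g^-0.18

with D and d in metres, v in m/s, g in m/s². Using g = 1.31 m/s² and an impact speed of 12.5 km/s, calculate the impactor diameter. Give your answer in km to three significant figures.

Rearranging for d: d = [D / (0.88 · 12500^0.43 · 1.31^-0.18)]^(1/0.79).
D = 61200 m.
12500^0.43 = 57.77
1.31^-0.18 = 0.9526
Denominator = 0.88 × 57.77 × 0.9526 = 48.43
D / 48.43 = 61200 / 48.43 = 1264
d = 1264^(1/0.79) = 1264^1.2658 = 8437 m

d ≈ 8.44 km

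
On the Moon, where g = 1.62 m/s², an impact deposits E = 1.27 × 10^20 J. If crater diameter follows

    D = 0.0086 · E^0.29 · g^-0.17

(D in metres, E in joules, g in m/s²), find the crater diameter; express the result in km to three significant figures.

D ≈ 5.36 km

E^0.29 = (1.27 × 10^20)^0.29 = 6.762 × 10^5
g^-0.17 = 1.62^-0.17 = 0.9213
D = 0.0086 × 6.762 × 10^5 × 0.9213 = 5358 m
   = 5.358 km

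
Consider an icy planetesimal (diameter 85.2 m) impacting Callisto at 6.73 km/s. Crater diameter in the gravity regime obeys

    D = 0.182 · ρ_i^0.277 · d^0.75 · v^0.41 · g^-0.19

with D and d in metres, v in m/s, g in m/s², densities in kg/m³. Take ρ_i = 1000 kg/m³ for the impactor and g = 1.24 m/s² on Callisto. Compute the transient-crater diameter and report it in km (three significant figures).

D ≈ 1.23 km

In SI units: v = 6730 m/s.
ρ_i^0.277 = 1000^0.277 = 6.776
d^0.75 = 85.2^0.75 = 28.04
v^0.41 = 6730^0.41 = 37.11
g^-0.19 = 1.24^-0.19 = 0.9600
D = 0.182 × 6.776 × 28.04 × 37.11 × 0.9600 = 1232 m
   = 1.232 km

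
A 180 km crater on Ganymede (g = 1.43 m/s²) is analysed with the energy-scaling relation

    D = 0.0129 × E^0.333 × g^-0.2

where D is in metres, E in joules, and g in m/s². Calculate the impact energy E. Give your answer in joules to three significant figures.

E ≈ 3.54 × 10^21 J

Rearranging: E = [D / (0.0129 · g^-0.2)]^(1/0.333).
D = 180000 m.
g^-0.2 = 1.43^-0.2 = 0.9310
D / (0.0129 × 0.9310) = 180000 / (0.01201) = 1.499 × 10^7
E = (1.499 × 10^7)^3.003 = 3.539 × 10^21 J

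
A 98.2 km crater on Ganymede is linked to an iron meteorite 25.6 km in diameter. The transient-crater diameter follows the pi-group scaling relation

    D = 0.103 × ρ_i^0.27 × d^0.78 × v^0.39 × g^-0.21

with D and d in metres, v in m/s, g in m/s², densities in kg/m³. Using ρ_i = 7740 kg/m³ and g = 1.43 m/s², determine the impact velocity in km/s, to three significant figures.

Rearranging for v: v = [D / (0.103 · 7740^0.27 · 25600^0.78 · 1.43^-0.21)]^(1/0.39).
D = 98200 m.
7740^0.27 = 11.22
25600^0.78 = 2744
1.43^-0.21 = 0.9276
Denominator = 0.103 × 11.22 × 2744 × 0.9276 = 2942
D / 2942 = 98200 / 2942 = 33.38
v = 33.38^(1/0.39) = 33.38^2.5641 = 8061 m/s

v ≈ 8.06 km/s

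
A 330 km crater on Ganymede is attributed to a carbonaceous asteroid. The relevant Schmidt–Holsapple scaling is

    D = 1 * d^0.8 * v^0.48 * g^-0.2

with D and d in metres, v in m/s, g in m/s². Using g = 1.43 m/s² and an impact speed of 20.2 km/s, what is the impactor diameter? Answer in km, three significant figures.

Rearranging for d: d = [D / (1 · 20200^0.48 · 1.43^-0.2)]^(1/0.8).
D = 330000 m.
20200^0.48 = 116.6
1.43^-0.2 = 0.9310
Denominator = 1 × 116.6 × 0.9310 = 108.6
D / 108.6 = 330000 / 108.6 = 3039
d = 3039^(1/0.8) = 3039^1.25 = 22564 m

d ≈ 22.6 km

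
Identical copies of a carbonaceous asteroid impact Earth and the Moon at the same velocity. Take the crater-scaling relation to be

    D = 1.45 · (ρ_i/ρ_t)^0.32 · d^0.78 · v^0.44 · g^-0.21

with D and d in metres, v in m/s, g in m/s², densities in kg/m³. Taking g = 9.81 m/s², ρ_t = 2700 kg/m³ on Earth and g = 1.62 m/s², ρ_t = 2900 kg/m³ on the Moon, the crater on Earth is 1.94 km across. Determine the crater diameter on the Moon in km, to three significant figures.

D ≈ 2.77 km

The impactor-only factors (d, v, ρ_i) cancel in the ratio, leaving D_Moon/D_Earth = (g_Moon/g_Earth)^-0.21 · (ρ_t,Earth/ρ_t,Moon)^0.32.
(1.62/9.81)^-0.21 = 0.1651^-0.21 = 1.460
(2700/2900)^0.32 = 0.9310^0.32 = 0.9774
Ratio = 1.460 × 0.9774 = 1.427
D_Moon = 1.427 × 1.94 km = 2.77 km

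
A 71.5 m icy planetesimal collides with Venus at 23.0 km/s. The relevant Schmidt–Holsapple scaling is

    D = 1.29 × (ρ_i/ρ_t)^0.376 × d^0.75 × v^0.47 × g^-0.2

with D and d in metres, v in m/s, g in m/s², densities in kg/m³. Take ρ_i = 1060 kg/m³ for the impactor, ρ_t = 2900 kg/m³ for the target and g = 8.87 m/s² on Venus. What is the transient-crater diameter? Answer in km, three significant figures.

D ≈ 1.58 km

In SI units: v = 23000 m/s.
(ρ_i/ρ_t)^0.376 = (1060/2900)^0.376 = 0.6849
d^0.75 = 71.5^0.75 = 24.59
v^0.47 = 23000^0.47 = 112.2
g^-0.2 = 8.87^-0.2 = 0.6463
D = 1.29 × 0.6849 × 24.59 × 112.2 × 0.6463 = 1575 m
   = 1.575 km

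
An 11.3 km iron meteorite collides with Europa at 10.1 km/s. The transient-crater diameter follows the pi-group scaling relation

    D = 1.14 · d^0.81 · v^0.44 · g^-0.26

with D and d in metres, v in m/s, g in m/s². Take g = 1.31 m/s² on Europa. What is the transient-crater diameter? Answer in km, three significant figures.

D ≈ 118 km

In SI units: d = 11300 m, v = 10100 m/s.
d^0.81 = 11300^0.81 = 1919
v^0.44 = 10100^0.44 = 57.80
g^-0.26 = 1.31^-0.26 = 0.9322
D = 1.14 × 1919 × 57.80 × 0.9322 = 1.179 × 10^5 m
   = 117.9 km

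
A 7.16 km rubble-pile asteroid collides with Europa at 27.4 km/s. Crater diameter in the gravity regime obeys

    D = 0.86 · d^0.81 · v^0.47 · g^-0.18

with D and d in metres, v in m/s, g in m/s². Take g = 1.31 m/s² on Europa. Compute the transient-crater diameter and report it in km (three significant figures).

D ≈ 132 km

In SI units: d = 7160 m, v = 27400 m/s.
d^0.81 = 7160^0.81 = 1326
v^0.47 = 27400^0.47 = 121.8
g^-0.18 = 1.31^-0.18 = 0.9526
D = 0.86 × 1326 × 121.8 × 0.9526 = 1.323 × 10^5 m
   = 132.3 km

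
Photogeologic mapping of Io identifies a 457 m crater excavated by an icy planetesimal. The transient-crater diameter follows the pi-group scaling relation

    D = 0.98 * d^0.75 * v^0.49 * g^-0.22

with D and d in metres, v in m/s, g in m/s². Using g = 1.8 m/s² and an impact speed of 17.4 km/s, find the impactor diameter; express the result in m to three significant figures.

Rearranging for d: d = [D / (0.98 · 17400^0.49 · 1.8^-0.22)]^(1/0.75).
17400^0.49 = 119.6
1.8^-0.22 = 0.8787
Denominator = 0.98 × 119.6 × 0.8787 = 103.0
D / 103.0 = 457 / 103.0 = 4.437
d = 4.437^(1/0.75) = 4.437^1.3333 = 7.291 m

d ≈ 7.29 m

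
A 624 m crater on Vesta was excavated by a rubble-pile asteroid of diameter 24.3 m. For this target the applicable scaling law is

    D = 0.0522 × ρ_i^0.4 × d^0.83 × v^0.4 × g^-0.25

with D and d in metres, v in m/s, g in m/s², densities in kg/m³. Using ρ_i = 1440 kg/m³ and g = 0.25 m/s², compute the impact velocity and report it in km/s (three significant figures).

v ≈ 6.08 km/s

Rearranging for v: v = [D / (0.0522 · 1440^0.4 · 24.3^0.83 · 0.25^-0.25)]^(1/0.4).
1440^0.4 = 18.34
24.3^0.83 = 14.13
0.25^-0.25 = 1.414
Denominator = 0.0522 × 18.34 × 14.13 × 1.414 = 19.13
D / 19.13 = 624 / 19.13 = 32.62
v = 32.62^(1/0.4) = 32.62^2.5 = 6077 m/s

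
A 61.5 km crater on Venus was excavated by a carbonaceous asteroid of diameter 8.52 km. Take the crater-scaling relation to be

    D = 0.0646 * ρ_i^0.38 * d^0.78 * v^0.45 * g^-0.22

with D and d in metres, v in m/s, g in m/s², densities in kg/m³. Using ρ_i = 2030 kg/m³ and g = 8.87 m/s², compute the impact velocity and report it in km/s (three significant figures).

v ≈ 13.9 km/s

Rearranging for v: v = [D / (0.0646 · 2030^0.38 · 8520^0.78 · 8.87^-0.22)]^(1/0.45).
D = 61500 m.
2030^0.38 = 18.07
8520^0.78 = 1163
8.87^-0.22 = 0.6187
Denominator = 0.0646 × 18.07 × 1163 × 0.6187 = 839.9
D / 839.9 = 61500 / 839.9 = 73.22
v = 73.22^(1/0.45) = 73.22^2.2222 = 13918 m/s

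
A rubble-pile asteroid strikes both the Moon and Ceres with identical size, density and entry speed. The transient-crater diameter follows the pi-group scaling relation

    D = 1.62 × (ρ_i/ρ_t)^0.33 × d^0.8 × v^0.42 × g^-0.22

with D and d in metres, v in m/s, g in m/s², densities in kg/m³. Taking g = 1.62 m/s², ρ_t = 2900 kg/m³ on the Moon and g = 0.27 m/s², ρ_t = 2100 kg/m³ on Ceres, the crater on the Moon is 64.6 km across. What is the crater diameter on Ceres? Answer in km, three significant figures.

The impactor-only factors (d, v, ρ_i) cancel in the ratio, leaving D_Ceres/D_Moon = (g_Ceres/g_Moon)^-0.22 · (ρ_t,Moon/ρ_t,Ceres)^0.33.
(0.27/1.62)^-0.22 = 0.1667^-0.22 = 1.483
(2900/2100)^0.33 = 1.381^0.33 = 1.112
Ratio = 1.483 × 1.112 = 1.649
D_Ceres = 1.649 × 64.6 km = 107 km

D ≈ 107 km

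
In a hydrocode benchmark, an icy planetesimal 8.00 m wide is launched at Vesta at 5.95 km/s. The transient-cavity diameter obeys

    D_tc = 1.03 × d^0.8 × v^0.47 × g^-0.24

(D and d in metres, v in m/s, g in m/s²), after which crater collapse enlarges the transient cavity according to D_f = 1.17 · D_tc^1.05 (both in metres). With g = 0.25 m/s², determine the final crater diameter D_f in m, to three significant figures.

D_f ≈ 716 m

v = 5950 m/s.
d^0.8 = 8^0.8 = 5.278
v^0.47 = 5950^0.47 = 59.43
g^-0.24 = 0.25^-0.24 = 1.395
D_tc = 1.03 × 5.278 × 59.43 × 1.395 = 450.7 m
D_f = 1.17 × (450.7)^1.05 = 715.8 m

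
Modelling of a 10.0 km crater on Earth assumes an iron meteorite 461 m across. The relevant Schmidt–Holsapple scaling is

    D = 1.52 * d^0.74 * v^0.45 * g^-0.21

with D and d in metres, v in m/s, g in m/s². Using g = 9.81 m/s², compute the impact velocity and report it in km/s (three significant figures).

Rearranging for v: v = [D / (1.52 · 461^0.74 · 9.81^-0.21)]^(1/0.45).
D = 10000 m.
461^0.74 = 93.57
9.81^-0.21 = 0.6191
Denominator = 1.52 × 93.57 × 0.6191 = 88.05
D / 88.05 = 10000 / 88.05 = 113.6
v = 113.6^(1/0.45) = 113.6^2.2222 = 36937 m/s

v ≈ 36.9 km/s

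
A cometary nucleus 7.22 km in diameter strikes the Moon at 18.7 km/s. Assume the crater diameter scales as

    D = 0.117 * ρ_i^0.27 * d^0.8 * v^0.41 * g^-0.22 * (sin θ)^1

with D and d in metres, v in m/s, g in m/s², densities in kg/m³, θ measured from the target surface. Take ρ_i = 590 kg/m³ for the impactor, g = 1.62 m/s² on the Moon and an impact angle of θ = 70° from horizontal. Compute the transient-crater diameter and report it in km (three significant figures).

D ≈ 38.1 km

In SI units: d = 7220 m, v = 18700 m/s.
ρ_i^0.27 = 590^0.27 = 5.599
d^0.8 = 7220^0.8 = 1221
v^0.41 = 18700^0.41 = 56.42
g^-0.22 = 1.62^-0.22 = 0.8993
(sin 70°)^1 = 0.9397^1 = 0.9397
D = 0.117 × 5.599 × 1221 × 56.42 × 0.8993 × 0.9397 = 38136 m
   = 38.14 km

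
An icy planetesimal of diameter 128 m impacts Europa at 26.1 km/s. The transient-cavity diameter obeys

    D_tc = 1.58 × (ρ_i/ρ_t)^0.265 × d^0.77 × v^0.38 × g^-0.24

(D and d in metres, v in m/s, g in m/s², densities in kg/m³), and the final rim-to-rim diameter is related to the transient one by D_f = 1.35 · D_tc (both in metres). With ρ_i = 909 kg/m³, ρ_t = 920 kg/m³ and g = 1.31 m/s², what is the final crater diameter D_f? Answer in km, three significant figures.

v = 26100 m/s.
(ρ_i/ρ_t)^0.265 = (909/920)^0.265 = 0.9968
d^0.77 = 128^0.77 = 41.93
v^0.38 = 26100^0.38 = 47.68
g^-0.24 = 1.31^-0.24 = 0.9372
D_tc = 1.58 × 0.9968 × 41.93 × 47.68 × 0.9372 = 2951 m
D_f = 1.35 × 2951 = 3984 m
     = 3.984 km

D_f ≈ 3.98 km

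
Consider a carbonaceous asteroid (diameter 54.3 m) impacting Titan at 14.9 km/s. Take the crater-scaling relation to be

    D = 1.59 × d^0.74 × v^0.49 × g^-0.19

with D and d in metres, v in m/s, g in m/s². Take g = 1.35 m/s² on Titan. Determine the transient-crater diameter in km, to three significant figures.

In SI units: v = 14900 m/s.
d^0.74 = 54.3^0.74 = 19.22
v^0.49 = 14900^0.49 = 110.9
g^-0.19 = 1.35^-0.19 = 0.9446
D = 1.59 × 19.22 × 110.9 × 0.9446 = 3201 m
   = 3.201 km

D ≈ 3.20 km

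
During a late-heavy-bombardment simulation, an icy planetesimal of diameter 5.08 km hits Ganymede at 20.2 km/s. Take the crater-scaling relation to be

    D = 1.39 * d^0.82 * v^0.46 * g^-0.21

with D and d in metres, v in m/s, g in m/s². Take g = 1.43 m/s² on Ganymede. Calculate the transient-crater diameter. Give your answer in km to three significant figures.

D ≈ 135 km

In SI units: d = 5080 m, v = 20200 m/s.
d^0.82 = 5080^0.82 = 1093
v^0.46 = 20200^0.46 = 95.60
g^-0.21 = 1.43^-0.21 = 0.9276
D = 1.39 × 1093 × 95.60 × 0.9276 = 1.347 × 10^5 m
   = 134.7 km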